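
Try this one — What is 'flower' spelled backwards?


Reverse 'flower' character by character: 'rewolf'.

rewolf


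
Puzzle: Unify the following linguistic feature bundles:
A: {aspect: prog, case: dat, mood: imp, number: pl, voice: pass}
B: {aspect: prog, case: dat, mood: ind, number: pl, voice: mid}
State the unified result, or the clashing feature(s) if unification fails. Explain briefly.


Compare features:
aspect: A=prog vs B=prog -> unified: prog
case: A=dat vs B=dat -> unified: dat
mood: A=imp vs B=ind -> CLASH
number: A=pl vs B=pl -> unified: pl
voice: A=pass vs B=mid -> CLASH
Clashes detected on features 'mood' (imp vs ind) and 'voice' (pass vs mid); unification fails.

CLASH on 'mood' (imp vs ind) and 'voice' (pass vs mid)


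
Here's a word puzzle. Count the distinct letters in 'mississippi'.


Unique letters in 'mississippi': {i, m, p, s} = 4 distinct letters.

4


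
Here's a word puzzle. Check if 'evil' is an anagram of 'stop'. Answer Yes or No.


Sorted letters of 'evil': 'eilv'
Sorted letters of 'stop': 'opst'
They do not match.

No


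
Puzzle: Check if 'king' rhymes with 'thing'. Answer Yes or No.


Rime (stressed vowel + following sounds) of 'king': -ing = /ɪŋ/
Rime of 'thing': -ing = /ɪŋ/
/ɪŋ/ and /ɪŋ/ are the same ending sound, so the words rhyme.

Yes


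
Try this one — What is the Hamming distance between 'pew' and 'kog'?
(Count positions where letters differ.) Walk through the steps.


Alignment:
Position 1: 'p' vs 'k' = DIFFER
Position 2: 'e' vs 'o' = DIFFER
Position 3: 'w' vs 'g' = DIFFER
Total differences: 3

3


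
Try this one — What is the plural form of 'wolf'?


Apply rule: Change -f to -ves. 'wolf' becomes 'wolves'.

wolves


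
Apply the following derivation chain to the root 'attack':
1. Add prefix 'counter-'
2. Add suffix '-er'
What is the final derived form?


Step 1: Add prefix 'counter-' to 'attack' = 'counterattack'
Step 2: Add suffix '-er' to 'counterattack' = 'counterattacker'

counterattacker


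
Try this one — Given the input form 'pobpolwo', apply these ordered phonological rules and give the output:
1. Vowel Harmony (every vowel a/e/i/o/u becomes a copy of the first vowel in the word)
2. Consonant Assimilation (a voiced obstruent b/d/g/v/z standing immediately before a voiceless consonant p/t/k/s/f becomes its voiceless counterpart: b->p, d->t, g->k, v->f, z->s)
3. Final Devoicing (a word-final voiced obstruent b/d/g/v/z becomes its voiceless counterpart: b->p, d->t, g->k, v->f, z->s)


Starting form: 'pobpolwo'
Rule 1: Vowel Harmony: all vowels already match. No change.
Rule 2: Consonant Assimilation: voiced obstruent before voiceless consonant becomes voiceless ('bp' -> 'pp'). 'pobpolwo' -> 'poppolwo'
Rule 3: Final Devoicing: the word ends in the vowel 'o', not a consonant. No change.
Final form: 'poppolwo'

poppolwo


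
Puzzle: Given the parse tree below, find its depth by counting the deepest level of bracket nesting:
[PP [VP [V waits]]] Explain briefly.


Count bracket nesting levels:
'[' at pos 0: depth = 1
'[' at pos 4: depth = 2
'[' at pos 8: depth = 3
Maximum depth reached: 3

3


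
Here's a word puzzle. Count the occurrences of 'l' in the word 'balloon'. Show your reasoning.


Letter 'l' in 'balloon': found at position(s) 3, 4 = 2 occurrence(s).

2


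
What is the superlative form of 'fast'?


Apply superlative formation (add -est): 'fast' -> 'fastest'.

fastest


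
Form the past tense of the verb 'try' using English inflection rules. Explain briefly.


Apply rule: Change -y to -ied. 'try' becomes 'tried'.

tried


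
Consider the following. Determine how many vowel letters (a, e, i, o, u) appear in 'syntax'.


Vowels in 'syntax': a = 1 vowels.

1


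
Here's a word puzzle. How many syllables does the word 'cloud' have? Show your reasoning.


Break 'cloud' into syllables: cloud -> cloud = 1 syllable

1 syllable


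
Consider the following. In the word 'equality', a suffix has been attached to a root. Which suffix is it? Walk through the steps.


The word 'equality' = 'equal' (root) + '-ity' (suffix). The suffix is '-ity'.

ity


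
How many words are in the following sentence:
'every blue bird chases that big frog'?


Split into words: every | blue | bird | chases | that | big | frog = 7 words.

7


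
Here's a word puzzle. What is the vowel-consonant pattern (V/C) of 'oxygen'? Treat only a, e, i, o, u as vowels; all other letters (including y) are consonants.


Letter mapping: o = V, x = C, y = C, g = C, e = V, n = C.

VCCCVC


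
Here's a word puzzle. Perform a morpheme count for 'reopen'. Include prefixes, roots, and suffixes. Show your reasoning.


Decomposition: re- (prefix) + open (root) = 2 morpheme(s)

2 morphemes


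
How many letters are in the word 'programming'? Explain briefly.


Spell out 'programming' and number each letter: p(1), r(2), o(3), g(4), r(5), a(6), m(7), m(8), i(9), n(10), g(11). Total: 11 letters.

11


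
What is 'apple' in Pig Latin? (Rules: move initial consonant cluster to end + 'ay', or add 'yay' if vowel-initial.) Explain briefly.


'apple' starts with a vowel, so add 'yay': 'appleyay'.

appleyay


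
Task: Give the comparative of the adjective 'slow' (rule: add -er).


Apply comparative formation (add -er): 'slow' -> 'slower'.

slower


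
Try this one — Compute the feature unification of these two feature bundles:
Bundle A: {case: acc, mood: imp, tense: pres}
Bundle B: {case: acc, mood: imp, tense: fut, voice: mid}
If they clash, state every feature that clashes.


Compare features:
case: A=acc vs B=acc -> unified: acc
mood: A=imp vs B=imp -> unified: imp
tense: A=pres vs B=fut -> CLASH
voice: A=_ vs B=mid -> unified: mid
Clash detected on feature 'tense' (pres vs fut); unification fails.

CLASH on 'tense' (pres vs fut)


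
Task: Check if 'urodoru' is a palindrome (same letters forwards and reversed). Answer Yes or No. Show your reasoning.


Forward: 'urodoru'
Reversed: 'urodoru'
They are identical.

Yes


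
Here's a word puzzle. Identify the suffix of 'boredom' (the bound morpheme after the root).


The word 'boredom' = 'bore' (root) + '-dom' (suffix). The suffix is '-dom'.

dom


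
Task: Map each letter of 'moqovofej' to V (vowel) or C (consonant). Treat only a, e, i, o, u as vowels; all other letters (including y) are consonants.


Letter mapping: m = C, o = V, q = C, o = V, v = C, o = V, f = C, e = V, j = C.

CVCVCVCVC


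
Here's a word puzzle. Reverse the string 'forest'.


Reverse 'forest' character by character: 'tserof'.

tserof


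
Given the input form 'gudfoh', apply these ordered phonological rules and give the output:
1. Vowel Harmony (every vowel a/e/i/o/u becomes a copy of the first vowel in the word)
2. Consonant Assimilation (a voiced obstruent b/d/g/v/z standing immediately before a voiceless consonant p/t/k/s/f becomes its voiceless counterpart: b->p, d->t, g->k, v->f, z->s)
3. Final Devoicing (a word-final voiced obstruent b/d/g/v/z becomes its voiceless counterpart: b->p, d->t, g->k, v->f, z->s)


Starting form: 'gudfoh'
Rule 1: Vowel Harmony: all vowels become 'u' (matching first vowel). 'gudfoh' -> 'gudfuh'
Rule 2: Consonant Assimilation: voiced obstruent before voiceless consonant becomes voiceless ('df' -> 'tf'). 'gudfuh' -> 'gutfuh'
Rule 3: Final Devoicing: final consonant 'h' is not one of the voiced obstruents b/d/g/v/z. No change.
Final form: 'gutfuh'

gutfuh


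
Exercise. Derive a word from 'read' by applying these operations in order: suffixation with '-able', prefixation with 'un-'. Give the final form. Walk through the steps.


Step 1: Add suffix '-able' to 'read' = 'readable'
Step 2: Add prefix 'un-' to 'readable' = 'unreadable'

unreadable


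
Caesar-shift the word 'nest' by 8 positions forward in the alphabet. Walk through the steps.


Shift each letter by 8: n -> v, e -> m, s -> a, t -> b. Result: 'vmab'.

vmab


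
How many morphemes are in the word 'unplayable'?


Decomposition: un- (prefix) + play (root) + -able (suffix) = 3 morpheme(s)

3 morphemes


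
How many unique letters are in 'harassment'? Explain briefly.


Unique letters in 'harassment': {a, e, h, m, n, r, s, t} = 8 distinct letters.

8


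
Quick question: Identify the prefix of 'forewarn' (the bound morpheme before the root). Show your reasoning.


The word 'forewarn' = 'fore' (prefix) + 'warn' (root). The prefix is 'fore'.

fore


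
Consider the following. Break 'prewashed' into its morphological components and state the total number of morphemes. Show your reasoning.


Step 1: Identify prefix: 'pre' (meaning: before)
Step 2: Identify root: 'wash'
Step 3: Identify suffix(es): 'ed'
Decomposition: pre- (prefix: before) + wash (root) + -ed (suffix: past)
Total morphemes: 3

3 morphemes (pre- (prefix: before) + wash (root) + -ed (suffix: past))


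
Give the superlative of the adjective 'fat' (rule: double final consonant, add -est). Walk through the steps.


Apply superlative formation (double final consonant, add -est): 'fat' -> 'fattest'.

fattest


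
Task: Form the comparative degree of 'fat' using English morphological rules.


Apply comparative formation (double final consonant, add -er): 'fat' -> 'fatter'.

fatter


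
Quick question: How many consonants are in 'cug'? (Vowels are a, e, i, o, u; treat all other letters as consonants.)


Consonants in 'cug': c, g = 2 consonants.

2


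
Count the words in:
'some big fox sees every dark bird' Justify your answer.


Split into words: some | big | fox | sees | every | dark | bird = 7 words.

7


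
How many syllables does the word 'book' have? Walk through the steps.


Break 'book' into syllables: book -> book = 1 syllable

1 syllable


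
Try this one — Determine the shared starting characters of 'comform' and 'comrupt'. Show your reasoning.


Compare from the start: 3 characters match: 'com'. Mismatch at position 4: 'f' vs 'r'.

com


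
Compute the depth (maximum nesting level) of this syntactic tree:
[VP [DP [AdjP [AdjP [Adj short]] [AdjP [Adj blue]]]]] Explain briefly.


Count bracket nesting levels:
'[' at pos 0: depth = 1
'[' at pos 4: depth = 2
'[' at pos 8: depth = 3
'[' at pos 14: depth = 4
'[' at pos 20: depth = 5
'[' at pos 33: depth = 4
'[' at pos 39: depth = 5
Maximum depth reached: 5

5


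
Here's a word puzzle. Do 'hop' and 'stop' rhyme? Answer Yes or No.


Rime (stressed vowel + following sounds) of 'hop': -op = /ɒp/
Rime of 'stop': -op = /ɒp/
/ɒp/ and /ɒp/ are the same ending sound, so the words rhyme.

Yes


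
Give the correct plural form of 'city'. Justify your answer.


Apply rule: Change -y to -ies (consonant + y). 'city' becomes 'cities'.

cities


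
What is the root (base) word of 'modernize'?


Remove suffix '-ize' from 'modernize' to get root 'modern'.

modern


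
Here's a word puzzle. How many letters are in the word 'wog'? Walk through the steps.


Spell out 'wog' and number each letter: w(1), o(2), g(3). Total: 3 letters.

3


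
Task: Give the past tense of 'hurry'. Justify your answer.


Apply rule: Change -y to -ied. 'hurry' becomes 'hurried'.

hurried


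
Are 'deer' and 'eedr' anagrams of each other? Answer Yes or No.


Sorted letters of 'deer': 'deer'
Sorted letters of 'eedr': 'deer'
They match.

Yes


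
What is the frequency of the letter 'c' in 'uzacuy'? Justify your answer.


Letter 'c' in 'uzacuy': found at position(s) 4 = 1 occurrence(s).

1


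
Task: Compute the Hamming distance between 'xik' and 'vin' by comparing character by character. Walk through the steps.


Alignment:
Position 1: 'x' vs 'v' = DIFFER
Position 2: 'i' vs 'i' = match
Position 3: 'k' vs 'n' = DIFFER
Total differences: 2

2


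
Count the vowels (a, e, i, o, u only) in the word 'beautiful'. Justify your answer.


Vowels in 'beautiful': e, a, u, i, u = 5 vowels.

5


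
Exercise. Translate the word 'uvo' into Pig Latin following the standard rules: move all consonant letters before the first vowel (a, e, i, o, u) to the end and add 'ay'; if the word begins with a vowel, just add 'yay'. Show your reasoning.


'uvo' starts with a vowel, so add 'yay': 'uvoyay'.

uvoyay


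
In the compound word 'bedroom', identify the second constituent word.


Split 'bedroom' into 'bed' + 'room'. The second part is 'room'.

room


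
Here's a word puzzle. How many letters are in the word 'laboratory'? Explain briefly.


Spell out 'laboratory' and number each letter: l(1), a(2), b(3), o(4), r(5), a(6), t(7), o(8), r(9), y(10). Total: 10 letters.

10


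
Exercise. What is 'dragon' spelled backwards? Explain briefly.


Reverse 'dragon' character by character: 'nogard'.

nogard


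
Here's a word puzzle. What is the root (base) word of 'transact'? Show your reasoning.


Remove prefix 'trans' from 'transact' to get root 'act'.

act


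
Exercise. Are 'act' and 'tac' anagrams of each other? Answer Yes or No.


Sorted letters of 'act': 'act'
Sorted letters of 'tac': 'act'
They match.

Yes


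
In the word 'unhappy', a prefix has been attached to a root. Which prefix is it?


The word 'unhappy' = 'un' (prefix) + 'happy' (root). The prefix is 'un'.

un


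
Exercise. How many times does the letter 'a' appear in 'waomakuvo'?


Letter 'a' in 'waomakuvo': found at position(s) 2, 5 = 2 occurrence(s).

2


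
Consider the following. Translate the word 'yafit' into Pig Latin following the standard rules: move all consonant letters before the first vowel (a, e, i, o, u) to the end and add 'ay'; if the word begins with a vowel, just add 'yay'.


'yafit': move consonant cluster 'y' to end and add 'ay': 'afityay'.

afityay


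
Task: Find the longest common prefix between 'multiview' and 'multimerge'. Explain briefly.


Compare from the start: 5 characters match: 'multi'. Mismatch at position 6: 'v' vs 'm'.

multi


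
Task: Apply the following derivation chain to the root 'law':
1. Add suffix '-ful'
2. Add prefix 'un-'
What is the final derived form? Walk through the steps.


Step 1: Add suffix '-ful' to 'law' = 'lawful'
Step 2: Add prefix 'un-' to 'lawful' = 'unlawful'

unlawful


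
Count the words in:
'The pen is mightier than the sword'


Split into words: The | pen | is | mightier | than | the | sword = 7 words.

7


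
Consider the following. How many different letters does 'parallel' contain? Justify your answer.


Unique letters in 'parallel': {a, e, l, p, r} = 5 distinct letters.

5


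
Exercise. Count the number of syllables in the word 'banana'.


Break 'banana' into syllables: ba-na-na -> ba | na | na = 3 syllables

3 syllables


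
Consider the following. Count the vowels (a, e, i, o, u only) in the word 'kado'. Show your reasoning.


Vowels in 'kado': a, o = 2 vowels.

2


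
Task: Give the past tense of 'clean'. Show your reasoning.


Apply rule: Add -ed. 'clean' becomes 'cleaned'.

cleaned


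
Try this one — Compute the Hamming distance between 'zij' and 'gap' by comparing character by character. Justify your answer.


Alignment:
Position 1: 'z' vs 'g' = DIFFER
Position 2: 'i' vs 'a' = DIFFER
Position 3: 'j' vs 'p' = DIFFER
Total differences: 3

3


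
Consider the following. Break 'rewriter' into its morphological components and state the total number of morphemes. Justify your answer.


Step 1: Identify prefix: 're' (meaning: again)
Step 2: Identify root: 'write'
Step 3: Identify suffix(es): 'er'
Decomposition: re- (prefix: again) + write (root) + -er (suffix: one who)
Total morphemes: 3

3 morphemes (re- (prefix: again) + write (root) + -er (suffix: one who))


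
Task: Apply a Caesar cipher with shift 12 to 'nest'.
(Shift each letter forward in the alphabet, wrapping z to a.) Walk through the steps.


Shift each letter by 12: n -> z, e -> q, s -> e, t -> f. Result: 'zqef'.

zqef


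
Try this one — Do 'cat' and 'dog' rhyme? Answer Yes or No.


Rime (stressed vowel + following sounds) of 'cat': -at = /æt/
Rime of 'dog': -og = /ɒg/
/æt/ and /ɒg/ are different ending sounds, so the words do not rhyme.

No


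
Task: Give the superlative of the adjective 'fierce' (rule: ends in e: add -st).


Apply superlative formation (ends in e: add -st): 'fierce' -> 'fiercest'.

fiercest


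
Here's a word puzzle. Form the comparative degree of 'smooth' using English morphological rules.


Apply comparative formation (add -er): 'smooth' -> 'smoother'.

smoother


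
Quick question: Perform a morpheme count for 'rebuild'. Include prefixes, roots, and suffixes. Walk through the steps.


Decomposition: re- (prefix) + build (root) = 2 morpheme(s)

2 morphemes


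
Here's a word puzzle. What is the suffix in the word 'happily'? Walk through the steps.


The word 'happily' = 'happy' (root) + '-ly' (suffix). The suffix is '-ly'.

ly


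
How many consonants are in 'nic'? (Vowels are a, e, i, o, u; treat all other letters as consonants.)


Consonants in 'nic': n, c = 2 consonants.

2


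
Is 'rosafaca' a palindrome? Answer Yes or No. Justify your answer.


Forward: 'rosafaca'
Reversed: 'acafasor'
They differ.

No


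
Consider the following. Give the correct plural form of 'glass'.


Apply rule: Add -es (sibilant/fricative ending). 'glass' becomes 'glasses'.

glasses


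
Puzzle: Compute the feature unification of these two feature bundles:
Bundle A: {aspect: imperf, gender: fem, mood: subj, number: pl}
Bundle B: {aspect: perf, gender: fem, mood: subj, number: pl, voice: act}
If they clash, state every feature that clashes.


Compare features:
aspect: A=imperf vs B=perf -> CLASH
gender: A=fem vs B=fem -> unified: fem
mood: A=subj vs B=subj -> unified: subj
number: A=pl vs B=pl -> unified: pl
voice: A=_ vs B=act -> unified: act
Clash detected on feature 'aspect' (imperf vs perf); unification fails.

CLASH on 'aspect' (imperf vs perf)


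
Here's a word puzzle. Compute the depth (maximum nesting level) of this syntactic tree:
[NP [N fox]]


Count bracket nesting levels:
'[' at pos 0: depth = 1
'[' at pos 4: depth = 2
Maximum depth reached: 2

2


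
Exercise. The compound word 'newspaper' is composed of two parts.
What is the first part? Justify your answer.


Split 'newspaper' into 'news' + 'paper'. The first part is 'news'.

news


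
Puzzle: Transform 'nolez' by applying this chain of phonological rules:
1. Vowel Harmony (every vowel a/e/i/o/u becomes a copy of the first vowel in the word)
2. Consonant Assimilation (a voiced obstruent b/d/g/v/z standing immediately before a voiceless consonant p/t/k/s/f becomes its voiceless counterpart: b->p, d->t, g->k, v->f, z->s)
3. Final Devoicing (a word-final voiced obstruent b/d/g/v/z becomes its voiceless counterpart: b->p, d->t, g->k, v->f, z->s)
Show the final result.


Starting form: 'nolez'
Rule 1: Vowel Harmony: all vowels become 'o' (matching first vowel). 'nolez' -> 'noloz'
Rule 2: Consonant Assimilation: no voiced obstruent (b/d/g/v/z) stands immediately before a voiceless consonant (p/t/k/s/f). No change.
Rule 3: Final Devoicing: word-final voiced obstruent 'z' becomes voiceless 's'. 'noloz' -> 'nolos'
Final form: 'nolos'

nolos


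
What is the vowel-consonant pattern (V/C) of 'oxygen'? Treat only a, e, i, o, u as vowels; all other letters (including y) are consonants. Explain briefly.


Letter mapping: o = V, x = C, y = C, g = C, e = V, n = C.

VCCCVC


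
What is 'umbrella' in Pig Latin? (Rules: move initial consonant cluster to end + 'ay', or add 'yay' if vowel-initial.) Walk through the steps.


'umbrella' starts with a vowel, so add 'yay': 'umbrellayay'.

umbrellayay


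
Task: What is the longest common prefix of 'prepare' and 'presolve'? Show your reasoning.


Compare from the start: 3 characters match: 'pre'. Mismatch at position 4: 'p' vs 's'.

pre


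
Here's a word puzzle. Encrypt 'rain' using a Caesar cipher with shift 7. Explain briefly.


Shift each letter by 7: r -> y, a -> h, i -> p, n -> u. Result: 'yhpu'.

yhpu


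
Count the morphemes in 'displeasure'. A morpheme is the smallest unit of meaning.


Decomposition: dis- (prefix) + please (root) + -ure (suffix) = 3 morpheme(s)

3 morphemes


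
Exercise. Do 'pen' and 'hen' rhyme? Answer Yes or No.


Rime (stressed vowel + following sounds) of 'pen': -en = /ɛn/
Rime of 'hen': -en = /ɛn/
/ɛn/ and /ɛn/ are the same ending sound, so the words rhyme.

Yes


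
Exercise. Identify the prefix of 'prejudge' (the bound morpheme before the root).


The word 'prejudge' = 'pre' (prefix) + 'judge' (root). The prefix is 'pre'.

pre


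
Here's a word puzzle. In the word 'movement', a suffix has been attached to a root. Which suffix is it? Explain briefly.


The word 'movement' = 'move' (root) + '-ment' (suffix). The suffix is '-ment'.

ment


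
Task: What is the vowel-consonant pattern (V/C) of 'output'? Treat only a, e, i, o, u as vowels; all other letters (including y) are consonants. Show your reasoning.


Letter mapping: o = V, u = V, t = C, p = C, u = V, t = C.

VVCCVC


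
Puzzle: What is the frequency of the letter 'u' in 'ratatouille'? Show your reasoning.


Letter 'u' in 'ratatouille': found at position(s) 7 = 1 occurrence(s).

1


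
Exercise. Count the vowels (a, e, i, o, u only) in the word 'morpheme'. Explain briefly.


Vowels in 'morpheme': o, e, e = 3 vowels.

3


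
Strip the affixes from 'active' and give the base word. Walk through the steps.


Remove suffix '-ive' from 'active' to get root 'act'.

act


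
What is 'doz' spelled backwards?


Reverse 'doz' character by character: 'zod'.

zod


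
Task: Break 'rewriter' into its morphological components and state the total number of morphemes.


Step 1: Identify prefix: 're' (meaning: again)
Step 2: Identify root: 'write'
Step 3: Identify suffix(es): 'er'
Decomposition: re- (prefix: again) + write (root) + -er (suffix: one who)
Total morphemes: 3

3 morphemes (re- (prefix: again) + write (root) + -er (suffix: one who))


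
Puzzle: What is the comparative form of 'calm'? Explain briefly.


Apply comparative formation (add -er): 'calm' -> 'calmer'.

calmer


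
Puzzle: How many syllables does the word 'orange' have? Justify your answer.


Break 'orange' into syllables: or-ange -> or | ange = 2 syllables

2 syllables


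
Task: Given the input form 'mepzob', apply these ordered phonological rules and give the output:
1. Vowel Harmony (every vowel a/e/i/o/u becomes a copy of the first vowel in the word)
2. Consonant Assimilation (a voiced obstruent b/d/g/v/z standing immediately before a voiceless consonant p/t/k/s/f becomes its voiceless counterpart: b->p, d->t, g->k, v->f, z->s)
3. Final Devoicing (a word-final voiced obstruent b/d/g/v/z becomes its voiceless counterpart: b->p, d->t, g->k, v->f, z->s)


Starting form: 'mepzob'
Rule 1: Vowel Harmony: all vowels become 'e' (matching first vowel). 'mepzob' -> 'mepzeb'
Rule 2: Consonant Assimilation: no voiced obstruent (b/d/g/v/z) stands immediately before a voiceless consonant (p/t/k/s/f). No change.
Rule 3: Final Devoicing: word-final voiced obstruent 'b' becomes voiceless 'p'. 'mepzeb' -> 'mepzep'
Final form: 'mepzep'

mepzep


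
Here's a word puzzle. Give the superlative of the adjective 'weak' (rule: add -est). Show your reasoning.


Apply superlative formation (add -est): 'weak' -> 'weakest'.

weakest


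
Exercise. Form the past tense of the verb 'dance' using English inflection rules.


Apply rule: Add -d (word ends in -e). 'dance' becomes 'danced'.

danced


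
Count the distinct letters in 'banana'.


Unique letters in 'banana': {a, b, n} = 3 distinct letters.

3


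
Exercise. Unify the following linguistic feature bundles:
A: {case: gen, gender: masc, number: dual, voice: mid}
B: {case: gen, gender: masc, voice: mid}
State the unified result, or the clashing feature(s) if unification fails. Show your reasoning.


Compare features:
case: A=gen vs B=gen -> unified: gen
gender: A=masc vs B=masc -> unified: masc
number: A=dual vs B=_ -> unified: dual
voice: A=mid vs B=mid -> unified: mid
No clashes found.

Unified: {case: gen, gender: masc, number: dual, voice: mid}


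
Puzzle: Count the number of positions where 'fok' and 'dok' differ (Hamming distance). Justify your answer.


Alignment:
Position 1: 'f' vs 'd' = DIFFER
Position 2: 'o' vs 'o' = match
Position 3: 'k' vs 'k' = match
Total differences: 1

1


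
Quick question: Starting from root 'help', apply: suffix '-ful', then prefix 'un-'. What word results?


Step 1: Add suffix '-ful' to 'help' = 'helpful'
Step 2: Add prefix 'un-' to 'helpful' = 'unhelpful'

unhelpful


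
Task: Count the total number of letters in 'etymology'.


Spell out 'etymology' and number each letter: e(1), t(2), y(3), m(4), o(5), l(6), o(7), g(8), y(9). Total: 9 letters.

9


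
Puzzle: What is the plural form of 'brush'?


Apply rule: Add -es (sibilant/fricative ending). 'brush' becomes 'brushes'.

brushes


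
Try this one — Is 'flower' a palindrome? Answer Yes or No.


Forward: 'flower'
Reversed: 'rewolf'
They differ.

No


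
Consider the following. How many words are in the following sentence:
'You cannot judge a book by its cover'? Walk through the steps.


Split into words: You | cannot | judge | a | book | by | its | cover = 8 words.

8


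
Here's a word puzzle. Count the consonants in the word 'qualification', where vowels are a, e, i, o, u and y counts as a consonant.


Consonants in 'qualification': q, l, f, c, t, n = 6 consonants.

6


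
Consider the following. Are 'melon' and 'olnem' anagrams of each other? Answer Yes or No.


Sorted letters of 'melon': 'elmno'
Sorted letters of 'olnem': 'elmno'
They match.

Yes


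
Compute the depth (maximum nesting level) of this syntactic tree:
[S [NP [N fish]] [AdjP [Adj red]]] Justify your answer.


Count bracket nesting levels:
'[' at pos 0: depth = 1
'[' at pos 3: depth = 2
'[' at pos 7: depth = 3
'[' at pos 17: depth = 2
'[' at pos 23: depth = 3
Maximum depth reached: 3

3


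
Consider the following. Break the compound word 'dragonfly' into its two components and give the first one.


Split 'dragonfly' into 'dragon' + 'fly'. The first part is 'dragon'.

dragon


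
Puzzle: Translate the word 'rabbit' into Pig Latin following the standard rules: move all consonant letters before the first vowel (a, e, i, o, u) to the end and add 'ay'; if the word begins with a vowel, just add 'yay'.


'rabbit': move consonant cluster 'r' to end and add 'ay': 'abbitray'.

abbitray


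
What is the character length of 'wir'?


Spell out 'wir' and number each letter: w(1), i(2), r(3). Total: 3 letters.

3


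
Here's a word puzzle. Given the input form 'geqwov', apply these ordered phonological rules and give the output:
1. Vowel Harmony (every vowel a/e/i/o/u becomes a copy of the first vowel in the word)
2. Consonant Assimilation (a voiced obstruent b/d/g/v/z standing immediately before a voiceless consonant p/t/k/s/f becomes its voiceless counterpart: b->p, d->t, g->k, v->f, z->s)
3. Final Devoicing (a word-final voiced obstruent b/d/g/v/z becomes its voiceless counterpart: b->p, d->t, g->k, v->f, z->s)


Starting form: 'geqwov'
Rule 1: Vowel Harmony: all vowels become 'e' (matching first vowel). 'geqwov' -> 'geqwev'
Rule 2: Consonant Assimilation: no voiced obstruent (b/d/g/v/z) stands immediately before a voiceless consonant (p/t/k/s/f). No change.
Rule 3: Final Devoicing: word-final voiced obstruent 'v' becomes voiceless 'f'. 'geqwev' -> 'geqwef'
Final form: 'geqwef'

geqwef


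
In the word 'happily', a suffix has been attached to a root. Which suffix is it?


The word 'happily' = 'happy' (root) + '-ly' (suffix). The suffix is '-ly'.

ly


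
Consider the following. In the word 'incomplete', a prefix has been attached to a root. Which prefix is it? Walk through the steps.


The word 'incomplete' = 'in' (prefix) + 'complete' (root). The prefix is 'in'.

in


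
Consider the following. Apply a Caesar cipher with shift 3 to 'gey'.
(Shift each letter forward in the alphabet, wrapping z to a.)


Shift each letter by 3: g -> j, e -> h, y -> b. Result: 'jhb'.

jhb


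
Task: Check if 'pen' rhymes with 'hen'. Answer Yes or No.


Rime (stressed vowel + following sounds) of 'pen': -en = /ɛn/
Rime of 'hen': -en = /ɛn/
/ɛn/ and /ɛn/ are the same ending sound, so the words rhyme.

Yes


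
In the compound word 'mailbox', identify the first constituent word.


Split 'mailbox' into 'mail' + 'box'. The first part is 'mail'.

mail


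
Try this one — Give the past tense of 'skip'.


Apply rule: Double final consonant and add -ed. 'skip' becomes 'skipped'.

skipped


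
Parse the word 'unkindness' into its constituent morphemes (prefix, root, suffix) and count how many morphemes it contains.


Step 1: Identify prefix: 'un' (meaning: not/reverse)
Step 2: Identify root: 'kind'
Step 3: Identify suffix(es): 'ness'
Decomposition: un- (prefix: not/reverse) + kind (root) + -ness (suffix: state of)
Total morphemes: 3

3 morphemes (un- (prefix: not/reverse) + kind (root) + -ness (suffix: state of))


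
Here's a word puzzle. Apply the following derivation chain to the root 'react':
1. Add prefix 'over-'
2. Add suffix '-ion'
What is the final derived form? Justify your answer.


Step 1: Add prefix 'over-' to 'react' = 'overreact'
Step 2: Add suffix '-ion' to 'overreact' = 'overreaction'

overreaction


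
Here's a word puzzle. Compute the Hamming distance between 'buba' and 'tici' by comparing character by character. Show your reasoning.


Alignment:
Position 1: 'b' vs 't' = DIFFER
Position 2: 'u' vs 'i' = DIFFER
Position 3: 'b' vs 'c' = DIFFER
Position 4: 'a' vs 'i' = DIFFER
Total differences: 4

4


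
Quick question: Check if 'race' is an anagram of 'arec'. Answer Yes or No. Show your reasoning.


Sorted letters of 'race': 'acer'
Sorted letters of 'arec': 'acer'
They match.

Yes


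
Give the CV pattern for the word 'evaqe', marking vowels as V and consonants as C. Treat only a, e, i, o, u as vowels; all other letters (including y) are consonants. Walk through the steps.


Letter mapping: e = V, v = C, a = V, q = C, e = V.

VCVCV


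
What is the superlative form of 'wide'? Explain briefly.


Apply superlative formation (ends in e: add -st): 'wide' -> 'widest'.

widest


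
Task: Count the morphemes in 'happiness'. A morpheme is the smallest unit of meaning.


Decomposition: happy (root) + -ness (suffix) = 2 morpheme(s)

2 morphemes


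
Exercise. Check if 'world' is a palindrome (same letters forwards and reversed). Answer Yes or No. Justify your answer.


Forward: 'world'
Reversed: 'dlrow'
They differ.

No


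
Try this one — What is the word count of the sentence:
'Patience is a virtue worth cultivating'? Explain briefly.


Split into words: Patience | is | a | virtue | worth | cultivating = 6 words.

6


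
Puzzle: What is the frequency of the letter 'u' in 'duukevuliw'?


Letter 'u' in 'duukevuliw': found at position(s) 2, 3, 7 = 3 occurrence(s).

3


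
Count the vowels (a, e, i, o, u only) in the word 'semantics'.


Vowels in 'semantics': e, a, i = 3 vowels.

3


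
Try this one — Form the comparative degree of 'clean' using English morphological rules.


Apply comparative formation (add -er): 'clean' -> 'cleaner'.

cleaner


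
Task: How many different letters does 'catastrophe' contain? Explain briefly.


Unique letters in 'catastrophe': {a, c, e, h, o, p, r, s, t} = 9 distinct letters.

9


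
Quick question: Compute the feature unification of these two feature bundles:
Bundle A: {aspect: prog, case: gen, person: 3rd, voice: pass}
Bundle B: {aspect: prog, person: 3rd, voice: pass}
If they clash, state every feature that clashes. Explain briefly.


Compare features:
aspect: A=prog vs B=prog -> unified: prog
case: A=gen vs B=_ -> unified: gen
person: A=3rd vs B=3rd -> unified: 3rd
voice: A=pass vs B=pass -> unified: pass
No clashes found.

Unified: {aspect: prog, case: gen, person: 3rd, voice: pass}


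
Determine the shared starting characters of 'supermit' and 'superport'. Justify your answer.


Compare from the start: 5 characters match: 'super'. Mismatch at position 6: 'm' vs 'p'.

super


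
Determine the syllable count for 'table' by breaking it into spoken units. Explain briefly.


Break 'table' into syllables: ta-ble -> ta | ble = 2 syllables

2 syllables


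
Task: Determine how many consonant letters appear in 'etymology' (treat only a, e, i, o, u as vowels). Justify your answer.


Consonants in 'etymology': t, y, m, l, g, y = 6 consonants.

6


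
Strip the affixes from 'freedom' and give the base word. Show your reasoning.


Remove suffix '-dom' from 'freedom' to get root 'free'.

free


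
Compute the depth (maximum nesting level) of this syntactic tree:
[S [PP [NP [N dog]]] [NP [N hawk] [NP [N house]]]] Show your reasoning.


Count bracket nesting levels:
'[' at pos 0: depth = 1
'[' at pos 3: depth = 2
'[' at pos 7: depth = 3
'[' at pos 11: depth = 4
'[' at pos 21: depth = 2
'[' at pos 25: depth = 3
'[' at pos 34: depth = 3
'[' at pos 38: depth = 4
Maximum depth reached: 4

4


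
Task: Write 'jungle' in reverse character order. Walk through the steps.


Reverse 'jungle' character by character: 'elgnuj'.

elgnuj


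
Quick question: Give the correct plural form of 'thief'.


Apply rule: Change -f to -ves. 'thief' becomes 'thieves'.

thieves


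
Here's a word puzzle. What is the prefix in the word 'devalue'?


The word 'devalue' = 'de' (prefix) + 'value' (root). The prefix is 'de'.

de


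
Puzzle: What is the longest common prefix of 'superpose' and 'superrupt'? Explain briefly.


Compare from the start: 5 characters match: 'super'. Mismatch at position 6: 'p' vs 'r'.

super


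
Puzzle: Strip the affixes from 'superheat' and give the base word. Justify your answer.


Remove prefix 'super' from 'superheat' to get root 'heat'.

heat


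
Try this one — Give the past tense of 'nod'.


Apply rule: Double final consonant and add -ed. 'nod' becomes 'nodded'.

nodded


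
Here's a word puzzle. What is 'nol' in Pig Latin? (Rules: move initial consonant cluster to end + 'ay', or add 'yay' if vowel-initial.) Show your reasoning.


'nol': move consonant cluster 'n' to end and add 'ay': 'olnay'.

olnay


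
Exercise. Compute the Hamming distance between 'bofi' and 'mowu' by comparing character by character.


Alignment:
Position 1: 'b' vs 'm' = DIFFER
Position 2: 'o' vs 'o' = match
Position 3: 'f' vs 'w' = DIFFER
Position 4: 'i' vs 'u' = DIFFER
Total differences: 3

3


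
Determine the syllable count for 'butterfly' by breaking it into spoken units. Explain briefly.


Break 'butterfly' into syllables: but-ter-fly -> but | ter | fly = 3 syllables

3 syllables


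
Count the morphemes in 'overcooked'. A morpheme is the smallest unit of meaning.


Decomposition: over- (prefix) + cook (root) + -ed (suffix) = 3 morpheme(s)

3 morphemes


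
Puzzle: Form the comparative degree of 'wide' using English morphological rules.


Apply comparative formation (ends in e: add -r): 'wide' -> 'wider'.

wider


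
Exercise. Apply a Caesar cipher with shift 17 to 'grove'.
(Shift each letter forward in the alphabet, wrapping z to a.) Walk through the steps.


Shift each letter by 17: g -> x, r -> i, o -> f, v -> m, e -> v. Result: 'xifmv'.

xifmv


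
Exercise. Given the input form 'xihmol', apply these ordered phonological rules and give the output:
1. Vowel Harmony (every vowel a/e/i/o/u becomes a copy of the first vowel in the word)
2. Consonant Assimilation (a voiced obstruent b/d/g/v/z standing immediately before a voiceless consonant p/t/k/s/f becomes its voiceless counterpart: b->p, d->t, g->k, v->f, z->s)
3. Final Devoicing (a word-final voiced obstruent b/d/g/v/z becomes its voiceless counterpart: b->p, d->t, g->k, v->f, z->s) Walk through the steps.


Starting form: 'xihmol'
Rule 1: Vowel Harmony: all vowels become 'i' (matching first vowel). 'xihmol' -> 'xihmil'
Rule 2: Consonant Assimilation: no voiced obstruent (b/d/g/v/z) stands immediately before a voiceless consonant (p/t/k/s/f). No change.
Rule 3: Final Devoicing: final consonant 'l' is not one of the voiced obstruents b/d/g/v/z. No change.
Final form: 'xihmil'

xihmil


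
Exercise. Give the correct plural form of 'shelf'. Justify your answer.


Apply rule: Change -f to -ves. 'shelf' becomes 'shelves'.

shelves


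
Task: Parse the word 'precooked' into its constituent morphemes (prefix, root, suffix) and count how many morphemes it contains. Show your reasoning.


Step 1: Identify prefix: 'pre' (meaning: before)
Step 2: Identify root: 'cook'
Step 3: Identify suffix(es): 'ed'
Decomposition: pre- (prefix: before) + cook (root) + -ed (suffix: past)
Total morphemes: 3

3 morphemes (pre- (prefix: before) + cook (root) + -ed (suffix: past))


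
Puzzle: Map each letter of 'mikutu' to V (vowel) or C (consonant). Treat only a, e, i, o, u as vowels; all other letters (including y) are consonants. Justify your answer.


Letter mapping: m = C, i = V, k = C, u = V, t = C, u = V.

CVCVCV


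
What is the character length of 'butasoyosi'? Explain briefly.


Spell out 'butasoyosi' and number each letter: b(1), u(2), t(3), a(4), s(5), o(6), y(7), o(8), s(9), i(10). Total: 10 letters.

10


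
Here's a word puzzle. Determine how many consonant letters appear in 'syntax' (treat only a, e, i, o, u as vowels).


Consonants in 'syntax': s, y, n, t, x = 5 consonants.

5


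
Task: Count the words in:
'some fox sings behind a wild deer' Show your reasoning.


Split into words: some | fox | sings | behind | a | wild | deer = 7 words.

7


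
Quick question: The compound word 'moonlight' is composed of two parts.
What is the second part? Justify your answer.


Split 'moonlight' into 'moon' + 'light'. The second part is 'light'.

light


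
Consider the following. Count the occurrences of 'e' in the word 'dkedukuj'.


Letter 'e' in 'dkedukuj': found at position(s) 3 = 1 occurrence(s).

1


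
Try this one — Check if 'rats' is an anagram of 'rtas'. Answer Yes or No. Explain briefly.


Sorted letters of 'rats': 'arst'
Sorted letters of 'rtas': 'arst'
They match.

Yes


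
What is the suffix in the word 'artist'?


The word 'artist' = 'art' (root) + '-ist' (suffix). The suffix is '-ist'.

ist


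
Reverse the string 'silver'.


Reverse 'silver' character by character: 'revlis'.

revlis


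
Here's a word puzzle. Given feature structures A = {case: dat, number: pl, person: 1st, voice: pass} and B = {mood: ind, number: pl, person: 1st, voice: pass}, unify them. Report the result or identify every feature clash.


Compare features:
case: A=dat vs B=_ -> unified: dat
mood: A=_ vs B=ind -> unified: ind
number: A=pl vs B=pl -> unified: pl
person: A=1st vs B=1st -> unified: 1st
voice: A=pass vs B=pass -> unified: pass
No clashes found.

Unified: {case: dat, mood: ind, number: pl, person: 1st, voice: pass}


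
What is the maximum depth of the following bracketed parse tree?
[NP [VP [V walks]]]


Count bracket nesting levels:
'[' at pos 0: depth = 1
'[' at pos 4: depth = 2
'[' at pos 8: depth = 3
Maximum depth reached: 3

3


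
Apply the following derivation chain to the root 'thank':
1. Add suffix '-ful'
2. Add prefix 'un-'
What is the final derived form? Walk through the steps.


Step 1: Add suffix '-ful' to 'thank' = 'thankful'
Step 2: Add prefix 'un-' to 'thankful' = 'unthankful'

unthankful
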